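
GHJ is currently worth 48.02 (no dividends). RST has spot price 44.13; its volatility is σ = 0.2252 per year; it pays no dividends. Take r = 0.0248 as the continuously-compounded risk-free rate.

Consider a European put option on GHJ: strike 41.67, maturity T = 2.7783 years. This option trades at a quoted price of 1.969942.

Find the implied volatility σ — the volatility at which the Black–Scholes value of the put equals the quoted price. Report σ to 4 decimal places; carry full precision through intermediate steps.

sigma = 0.1861

At σ = 0.1861 the Black–Scholes value reproduces the quote:
σ√T = 0.1861·√2.7783 = 0.310196
d₁ = (ln(S/K) + (r+σ²/2)T) / (σ√T) = (ln(48.02/41.67) + (0.0248+0.1861²/2)·2.7783) / 0.310196 = (0.141836 + 0.117013) / 0.310196 = 0.834469
d₂ = d₁ − σ√T = 0.834469 − 0.310196 = 0.524273
e^{−rT} = 0.933418
N(−d₁) = 0.202008,  N(−d₂) = 0.300044
V = K·e^{−rT}·N(−d₂) − S·N(−d₁) = 11.670388 − 9.700446 = 1.969942 (equal to the quote); since ∂V/∂σ > 0 for all σ, the implied volatility is unique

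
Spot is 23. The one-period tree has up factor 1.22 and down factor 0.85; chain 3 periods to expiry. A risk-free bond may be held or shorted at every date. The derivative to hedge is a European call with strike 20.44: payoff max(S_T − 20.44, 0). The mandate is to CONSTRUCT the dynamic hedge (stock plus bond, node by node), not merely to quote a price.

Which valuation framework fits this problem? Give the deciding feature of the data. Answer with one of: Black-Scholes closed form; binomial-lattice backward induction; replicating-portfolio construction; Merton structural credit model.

Key observation: since the answer must list Δ and B at each node of the 1.22/0.85 lattice on 23, the replicating-portfolio method — solving the two-state system at every node — is the one that applies.

framework: replicating-portfolio construction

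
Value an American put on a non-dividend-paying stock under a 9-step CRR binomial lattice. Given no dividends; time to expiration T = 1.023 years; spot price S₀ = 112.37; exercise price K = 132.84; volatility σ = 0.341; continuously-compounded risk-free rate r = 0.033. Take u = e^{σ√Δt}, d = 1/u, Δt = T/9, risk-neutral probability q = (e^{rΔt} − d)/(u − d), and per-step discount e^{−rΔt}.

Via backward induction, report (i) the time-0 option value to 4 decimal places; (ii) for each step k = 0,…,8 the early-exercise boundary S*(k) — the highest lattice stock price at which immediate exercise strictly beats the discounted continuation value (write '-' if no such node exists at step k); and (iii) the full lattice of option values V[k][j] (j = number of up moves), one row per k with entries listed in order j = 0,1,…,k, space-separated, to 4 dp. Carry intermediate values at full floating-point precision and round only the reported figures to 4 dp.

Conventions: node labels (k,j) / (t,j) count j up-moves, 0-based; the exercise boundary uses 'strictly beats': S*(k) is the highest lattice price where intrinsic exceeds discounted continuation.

Δt=0.11367, u=1.12184, d=0.89140, q=0.48760, disc=e^(-rΔt)=0.99626
k=9 terminal: V=max(K-S,0) → 92.9111 82.5889 69.5982 53.2493 32.6738 6.7793 0.0000 0.0000 0.0000 0.0000
k=8: j=0 S=44.7936 intr=88.0464 cont=87.5490 V=88.0464[EX]; j=1 S=56.3735 intr=76.4665 cont=75.9692 V=76.4665[EX]; j=2 S=70.9469 intr=61.8931 cont=61.3958 V=61.8931[EX]; j=3 S=89.2877 intr=43.5523 cont=43.0549 V=43.5523[EX]; j=4 S=112.3700 intr=20.4700 cont=19.9727 V=20.4700[EX]; j=5 S=141.4194 intr=0.0000 cont=3.4607 V=3.4607[hold]; j=6 S=177.9785 intr=0.0000 cont=0.0000 V=0.0000[hold]; j=7 S=223.9887 intr=0.0000 cont=0.0000 V=0.0000[hold]; j=8 S=281.8932 intr=0.0000 cont=0.0000 V=0.0000[hold]  S*(8)=112.3700
k=7: j=0 S=50.2511 intr=82.5889 cont=82.0916 V=82.5889[EX]; j=1 S=63.2418 intr=69.5982 cont=69.1009 V=69.5982[EX]; j=2 S=79.5907 intr=53.2493 cont=52.7519 V=53.2493[EX]; j=3 S=100.1662 intr=32.6738 cont=32.1765 V=32.6738[EX]; j=4 S=126.0607 intr=6.7793 cont=12.1307 V=12.1307[hold]; j=5 S=158.6493 intr=0.0000 cont=1.7666 V=1.7666[hold]; j=6 S=199.6626 intr=0.0000 cont=0.0000 V=0.0000[hold]; j=7 S=251.2785 intr=0.0000 cont=0.0000 V=0.0000[hold]  S*(7)=100.1662
k=6: j=0 S=56.3735 intr=76.4665 cont=75.9692 V=76.4665[EX]; j=1 S=70.9469 intr=61.8931 cont=61.3958 V=61.8931[EX]; j=2 S=89.2877 intr=43.5523 cont=43.0549 V=43.5523[EX]; j=3 S=112.3700 intr=20.4700 cont=22.5722 V=22.5722[hold]; j=4 S=141.4194 intr=0.0000 cont=7.0507 V=7.0507[hold]; j=5 S=177.9785 intr=0.0000 cont=0.9018 V=0.9018[hold]; j=6 S=223.9887 intr=0.0000 cont=0.0000 V=0.0000[hold]  S*(6)=89.2877
k=5: j=0 S=63.2418 intr=69.5982 cont=69.1009 V=69.5982[EX]; j=1 S=79.5907 intr=53.2493 cont=52.7519 V=53.2493[EX]; j=2 S=100.1662 intr=32.6738 cont=33.1977 V=33.1977[hold]; j=3 S=126.0607 intr=6.7793 cont=14.9478 V=14.9478[hold]; j=4 S=158.6493 intr=0.0000 cont=4.0374 V=4.0374[hold]; j=5 S=199.6626 intr=0.0000 cont=0.4604 V=0.4604[hold]  S*(5)=79.5907
k=4: j=0 S=70.9469 intr=61.8931 cont=61.3958 V=61.8931[EX]; j=1 S=89.2877 intr=43.5523 cont=43.3094 V=43.5523[EX]; j=2 S=112.3700 intr=20.4700 cont=24.2081 V=24.2081[hold]; j=3 S=141.4194 intr=0.0000 cont=9.5918 V=9.5918[hold]; j=4 S=177.9785 intr=0.0000 cont=2.2846 V=2.2846[hold]  S*(4)=89.2877
k=3: j=0 S=79.5907 intr=53.2493 cont=52.7519 V=53.2493[EX]; j=1 S=100.1662 intr=32.6738 cont=33.9923 V=33.9923[hold]; j=2 S=126.0607 intr=6.7793 cont=17.0173 V=17.0173[hold]; j=3 S=158.6493 intr=0.0000 cont=6.0063 V=6.0063[hold]  S*(3)=79.5907
k=2: j=0 S=89.2877 intr=43.5523 cont=43.6954 V=43.6954[hold]; j=1 S=112.3700 intr=20.4700 cont=25.6191 V=25.6191[hold]; j=2 S=141.4194 intr=0.0000 cont=11.6047 V=11.6047[hold]  S*(2)=-
k=1: j=0 S=100.1662 intr=32.6738 cont=34.7508 V=34.7508[hold]; j=1 S=126.0607 intr=6.7793 cont=18.7154 V=18.7154[hold]  S*(1)=-
k=0: j=0 S=112.3700 intr=20.4700 cont=26.8311 V=26.8311[hold]  S*(0)=-

price = 26.8311
boundary = - - - 79.5907 89.2877 79.5907 89.2877 100.1662 112.3700
tree:
26.8311
34.7508 18.7154
43.6954 25.6191 11.6047
53.2493 33.9923 17.0173 6.0063
61.8931 43.5523 24.2081 9.5918 2.2846
69.5982 53.2493 33.1977 14.9478 4.0374 0.4604
76.4665 61.8931 43.5523 22.5722 7.0507 0.9018 0.0000
82.5889 69.5982 53.2493 32.6738 12.1307 1.7666 0.0000 0.0000
88.0464 76.4665 61.8931 43.5523 20.4700 3.4607 0.0000 0.0000 0.0000
92.9111 82.5889 69.5982 53.2493 32.6738 6.7793 0.0000 0.0000 0.0000 0.0000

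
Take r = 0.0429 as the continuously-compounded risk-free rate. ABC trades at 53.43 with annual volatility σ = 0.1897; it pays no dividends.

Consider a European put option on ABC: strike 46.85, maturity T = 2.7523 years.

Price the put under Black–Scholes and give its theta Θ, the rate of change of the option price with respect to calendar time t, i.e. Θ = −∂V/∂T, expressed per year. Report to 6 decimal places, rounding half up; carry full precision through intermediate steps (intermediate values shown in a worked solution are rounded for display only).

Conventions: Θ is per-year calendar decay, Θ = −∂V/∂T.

σ√T = 0.1897·√2.7523 = 0.314713
d₁ = (ln(S/K) + (r+σ²/2)T) / (σ√T) = (ln(53.43/46.85) + (0.0429+0.1897²/2)·2.7523) / 0.314713 = (0.131421 + 0.167596) / 0.314713 = 0.950126
d₂ = d₁ − σ√T = 0.950126 − 0.314713 = 0.635412
e^{−rT} = 0.888631
N(−d₁) = 0.171024,  N(−d₂) = 0.262580
Put price V = K·e^{−rT}·N(−d₂) − S·N(−d₁) = 10.931810 − 9.137821 = 1.793988
φ(d₁) = (1/√(2π))·e^{−d₁²/2} = 0.254029
Θ = −S·φ(d₁)·σ/(2√T) + r·K·e^{−rT}·N(−d₂) = −0.775992 + 0.468975 = -0.307018

price = 1.793988
Θ = -0.307018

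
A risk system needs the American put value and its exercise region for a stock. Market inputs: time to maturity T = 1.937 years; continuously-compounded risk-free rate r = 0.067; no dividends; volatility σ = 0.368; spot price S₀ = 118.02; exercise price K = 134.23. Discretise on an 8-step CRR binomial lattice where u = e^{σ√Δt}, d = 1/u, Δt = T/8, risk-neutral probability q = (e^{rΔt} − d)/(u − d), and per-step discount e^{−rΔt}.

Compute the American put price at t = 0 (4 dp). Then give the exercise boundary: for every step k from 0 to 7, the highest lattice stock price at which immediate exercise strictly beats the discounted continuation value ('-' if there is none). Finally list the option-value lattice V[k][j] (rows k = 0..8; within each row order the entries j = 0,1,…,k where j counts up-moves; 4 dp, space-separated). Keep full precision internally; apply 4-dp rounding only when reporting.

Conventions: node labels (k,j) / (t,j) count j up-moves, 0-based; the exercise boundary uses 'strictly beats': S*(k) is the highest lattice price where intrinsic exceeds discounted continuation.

Δt=0.24213  u=1.19851  d=0.83437  q=0.49977  discount=0.98391
step 8 (expiry): payoffs max(K−S,0) = 106.5081 94.4095 77.0309 52.0677 16.2100 0.0000 0.0000 0.0000 0.0000
step 7: (k=7,j=0): S=33.2250, K−S=101.0050, hold=98.8450 ⇒ V=101.0050 exercise | (k=7,j=1): S=47.7252, K−S=86.5048, hold=84.3448 ⇒ V=86.5048 exercise | (k=7,j=2): S=68.5537, K−S=65.6763, hold=63.5163 ⇒ V=65.6763 exercise | (k=7,j=3): S=98.4723, K−S=35.7577, hold=33.5977 ⇒ V=35.7577 exercise | (k=7,j=4): S=141.4481, K−S=0.0000, hold=7.9783 ⇒ V=7.9783 continue | (k=7,j=5): S=203.1796, K−S=0.0000, hold=0.0000 ⇒ V=0.0000 continue | (k=7,j=6): S=291.8524, K−S=0.0000, hold=0.0000 ⇒ V=0.0000 continue | (k=7,j=7): S=419.2242, K−S=0.0000, hold=0.0000 ⇒ V=0.0000 continue  boundary S*=98.4723
step 6: (k=6,j=0): S=39.8205, K−S=94.4095, hold=92.2496 ⇒ V=94.4095 exercise | (k=6,j=1): S=57.1991, K−S=77.0309, hold=74.8709 ⇒ V=77.0309 exercise | (k=6,j=2): S=82.1623, K−S=52.0677, hold=49.9077 ⇒ V=52.0677 exercise | (k=6,j=3): S=118.0200, K−S=16.2100, hold=21.5225 ⇒ V=21.5225 continue | (k=6,j=4): S=169.5269, K−S=0.0000, hold=3.9268 ⇒ V=3.9268 continue | (k=6,j=5): S=243.5128, K−S=0.0000, hold=0.0000 ⇒ V=0.0000 continue | (k=6,j=6): S=349.7879, K−S=0.0000, hold=0.0000 ⇒ V=0.0000 continue  boundary S*=82.1623
step 5: (k=5,j=0): S=47.7252, K−S=86.5048, hold=84.3448 ⇒ V=86.5048 exercise | (k=5,j=1): S=68.5537, K−S=65.6763, hold=63.5163 ⇒ V=65.6763 exercise | (k=5,j=2): S=98.4723, K−S=35.7577, hold=36.2100 ⇒ V=36.2100 continue | (k=5,j=3): S=141.4481, K−S=0.0000, hold=12.5239 ⇒ V=12.5239 continue | (k=5,j=4): S=203.1796, K−S=0.0000, hold=1.9327 ⇒ V=1.9327 continue | (k=5,j=5): S=291.8524, K−S=0.0000, hold=0.0000 ⇒ V=0.0000 continue  boundary S*=68.5537
step 4: (k=4,j=0): S=57.1991, K−S=77.0309, hold=74.8709 ⇒ V=77.0309 exercise | (k=4,j=1): S=82.1623, K−S=52.0677, hold=50.1302 ⇒ V=52.0677 exercise | (k=4,j=2): S=118.0200, K−S=16.2100, hold=23.9803 ⇒ V=23.9803 continue | (k=4,j=3): S=169.5269, K−S=0.0000, hold=7.1144 ⇒ V=7.1144 continue | (k=4,j=4): S=243.5128, K−S=0.0000, hold=0.9512 ⇒ V=0.9512 continue  boundary S*=82.1623
step 3: (k=3,j=0): S=68.5537, K−S=65.6763, hold=63.5163 ⇒ V=65.6763 exercise | (k=3,j=1): S=98.4723, K−S=35.7577, hold=37.4186 ⇒ V=37.4186 continue | (k=3,j=2): S=141.4481, K−S=0.0000, hold=15.3011 ⇒ V=15.3011 continue | (k=3,j=3): S=203.1796, K−S=0.0000, hold=3.9694 ⇒ V=3.9694 continue  boundary S*=68.5537
step 2: (k=2,j=0): S=82.1623, K−S=52.0677, hold=50.7244 ⇒ V=52.0677 exercise | (k=2,j=1): S=118.0200, K−S=16.2100, hold=25.9407 ⇒ V=25.9407 continue | (k=2,j=2): S=169.5269, K−S=0.0000, hold=9.4828 ⇒ V=9.4828 continue  boundary S*=82.1623
step 1: (k=1,j=0): S=98.4723, K−S=35.7577, hold=38.3826 ⇒ V=38.3826 continue | (k=1,j=1): S=141.4481, K−S=0.0000, hold=17.4305 ⇒ V=17.4305 continue  boundary S*=-
step 0: (k=0,j=0): S=118.0200, K−S=16.2100, hold=27.4623 ⇒ V=27.4623 continue  boundary S*=-

price = 27.4623
boundary = - - 82.1623 68.5537 82.1623 68.5537 82.1623 98.4723
tree:
27.4623
38.3826 17.4305
52.0677 25.9407 9.4828
65.6763 37.4186 15.3011 3.9694
77.0309 52.0677 23.9803 7.1144 0.9512
86.5048 65.6763 36.2100 12.5239 1.9327 0.0000
94.4095 77.0309 52.0677 21.5225 3.9268 0.0000 0.0000
101.0050 86.5048 65.6763 35.7577 7.9783 0.0000 0.0000 0.0000
106.5081 94.4095 77.0309 52.0677 16.2100 0.0000 0.0000 0.0000 0.0000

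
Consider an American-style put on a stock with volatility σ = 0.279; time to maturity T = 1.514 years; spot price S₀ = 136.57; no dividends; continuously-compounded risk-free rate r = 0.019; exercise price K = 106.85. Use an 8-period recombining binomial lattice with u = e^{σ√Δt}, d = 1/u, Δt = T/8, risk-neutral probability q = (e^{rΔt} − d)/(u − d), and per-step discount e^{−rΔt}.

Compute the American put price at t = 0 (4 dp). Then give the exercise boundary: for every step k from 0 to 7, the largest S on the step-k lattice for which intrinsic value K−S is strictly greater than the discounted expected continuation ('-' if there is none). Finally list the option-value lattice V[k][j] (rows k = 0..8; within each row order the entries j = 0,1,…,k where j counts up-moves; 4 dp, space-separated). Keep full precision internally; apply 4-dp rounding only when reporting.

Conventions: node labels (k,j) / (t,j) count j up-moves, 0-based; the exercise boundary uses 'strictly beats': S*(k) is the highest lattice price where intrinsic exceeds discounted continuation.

params: Δt=0.18925 u=1.12905 d=0.88570 q=0.48450 e^(-rΔt)=0.99641
t_8 payoffs: 55.1296 40.9196 22.8056 0.0000 0.0000 0.0000 0.0000 0.0000 0.0000
t_7: node(7,0) S=58.3948 payoff=48.4552 vs cont=48.0717 → 48.4552 [stop]  node(7,1) S=74.4384 payoff=32.4116 vs cont=32.0281 → 32.4116 [stop]  node(7,2) S=94.8900 payoff=11.9600 vs cont=11.7142 → 11.9600 [stop]  node(7,3) S=120.9605 payoff=0.0000 vs cont=0.0000 → 0.0000 [wait]  node(7,4) S=154.1938 payoff=0.0000 vs cont=0.0000 → 0.0000 [wait]  node(7,5) S=196.5578 payoff=0.0000 vs cont=0.0000 → 0.0000 [wait]  node(7,6) S=250.5610 payoff=0.0000 vs cont=0.0000 → 0.0000 [wait]  node(7,7) S=319.4013 payoff=0.0000 vs cont=0.0000 → 0.0000 [wait]  ⇒ S*(7)=94.8900
t_6: node(6,0) S=65.9304 payoff=40.9196 vs cont=40.5361 → 40.9196 [stop]  node(6,1) S=84.0444 payoff=22.8056 vs cont=22.4221 → 22.8056 [stop]  node(6,2) S=107.1352 payoff=0.0000 vs cont=6.1433 → 6.1433 [wait]  node(6,3) S=136.5700 payoff=0.0000 vs cont=0.0000 → 0.0000 [wait]  node(6,4) S=174.0919 payoff=0.0000 vs cont=0.0000 → 0.0000 [wait]  node(6,5) S=221.9228 payoff=0.0000 vs cont=0.0000 → 0.0000 [wait]  node(6,6) S=282.8949 payoff=0.0000 vs cont=0.0000 → 0.0000 [wait]  ⇒ S*(6)=84.0444
t_5: node(5,0) S=74.4384 payoff=32.4116 vs cont=32.0281 → 32.4116 [stop]  node(5,1) S=94.8900 payoff=11.9600 vs cont=14.6799 → 14.6799 [wait]  node(5,2) S=120.9605 payoff=0.0000 vs cont=3.1555 → 3.1555 [wait]  node(5,3) S=154.1938 payoff=0.0000 vs cont=0.0000 → 0.0000 [wait]  node(5,4) S=196.5578 payoff=0.0000 vs cont=0.0000 → 0.0000 [wait]  node(5,5) S=250.5610 payoff=0.0000 vs cont=0.0000 → 0.0000 [wait]  ⇒ S*(5)=74.4384
t_4: node(4,0) S=84.0444 payoff=22.8056 vs cont=23.7351 → 23.7351 [wait]  node(4,1) S=107.1352 payoff=0.0000 vs cont=9.0637 → 9.0637 [wait]  node(4,2) S=136.5700 payoff=0.0000 vs cont=1.6208 → 1.6208 [wait]  node(4,3) S=174.0919 payoff=0.0000 vs cont=0.0000 → 0.0000 [wait]  node(4,4) S=221.9228 payoff=0.0000 vs cont=0.0000 → 0.0000 [wait]  ⇒ S*(4)=-
t_3: node(3,0) S=94.8900 payoff=11.9600 vs cont=16.5672 → 16.5672 [wait]  node(3,1) S=120.9605 payoff=0.0000 vs cont=5.4381 → 5.4381 [wait]  node(3,2) S=154.1938 payoff=0.0000 vs cont=0.8325 → 0.8325 [wait]  node(3,3) S=196.5578 payoff=0.0000 vs cont=0.0000 → 0.0000 [wait]  ⇒ S*(3)=-
t_2: node(2,0) S=107.1352 payoff=0.0000 vs cont=11.1351 → 11.1351 [wait]  node(2,1) S=136.5700 payoff=0.0000 vs cont=3.1952 → 3.1952 [wait]  node(2,2) S=174.0919 payoff=0.0000 vs cont=0.4276 → 0.4276 [wait]  ⇒ S*(2)=-
t_1: node(1,0) S=120.9605 payoff=0.0000 vs cont=7.2621 → 7.2621 [wait]  node(1,1) S=154.1938 payoff=0.0000 vs cont=1.8477 → 1.8477 [wait]  ⇒ S*(1)=-
t_0: node(0,0) S=136.5700 payoff=0.0000 vs cont=4.6222 → 4.6222 [wait]  ⇒ S*(0)=-

price = 4.6222
boundary = - - - - - 74.4384 84.0444 94.8900
tree:
4.6222
7.2621 1.8477
11.1351 3.1952 0.4276
16.5672 5.4381 0.8325 0.0000
23.7351 9.0637 1.6208 0.0000 0.0000
32.4116 14.6799 3.1555 0.0000 0.0000 0.0000
40.9196 22.8056 6.1433 0.0000 0.0000 0.0000 0.0000
48.4552 32.4116 11.9600 0.0000 0.0000 0.0000 0.0000 0.0000
55.1296 40.9196 22.8056 0.0000 0.0000 0.0000 0.0000 0.0000 0.0000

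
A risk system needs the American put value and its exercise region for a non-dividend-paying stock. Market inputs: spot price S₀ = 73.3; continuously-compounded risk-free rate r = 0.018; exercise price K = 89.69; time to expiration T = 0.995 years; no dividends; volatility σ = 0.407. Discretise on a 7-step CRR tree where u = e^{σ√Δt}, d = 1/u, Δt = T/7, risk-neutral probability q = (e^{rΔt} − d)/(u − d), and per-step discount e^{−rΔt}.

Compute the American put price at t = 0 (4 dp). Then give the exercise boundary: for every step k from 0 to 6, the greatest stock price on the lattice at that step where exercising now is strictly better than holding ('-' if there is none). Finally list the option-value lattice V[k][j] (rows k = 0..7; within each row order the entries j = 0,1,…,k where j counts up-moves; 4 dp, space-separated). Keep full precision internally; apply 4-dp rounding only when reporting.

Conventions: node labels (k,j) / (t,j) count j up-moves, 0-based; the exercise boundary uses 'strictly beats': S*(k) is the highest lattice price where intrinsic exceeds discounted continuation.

params: Δt=0.14214 u=1.16585 d=0.85775 q=0.47003 e^(-rΔt)=0.99744
t_7 payoffs: 64.6510 55.6571 43.4326 26.8172 4.2335 0.0000 0.0000 0.0000
t_6: node(6,0) S=29.1916 payoff=60.4984 vs cont=60.2692 → 60.4984 [stop]  node(6,1) S=39.6771 payoff=50.0129 vs cont=49.7837 → 50.0129 [stop]  node(6,2) S=53.9290 payoff=35.7610 vs cont=35.5319 → 35.7610 [stop]  node(6,3) S=73.3000 payoff=16.3900 vs cont=16.1608 → 16.3900 [stop]  node(6,4) S=99.6290 payoff=0.0000 vs cont=2.2379 → 2.2379 [wait]  node(6,5) S=135.4153 payoff=0.0000 vs cont=0.0000 → 0.0000 [wait]  node(6,6) S=184.0559 payoff=0.0000 vs cont=0.0000 → 0.0000 [wait]  ⇒ S*(6)=73.3000
t_5: node(5,0) S=34.0329 payoff=55.6571 vs cont=55.4279 → 55.6571 [stop]  node(5,1) S=46.2574 payoff=43.4326 vs cont=43.2034 → 43.4326 [stop]  node(5,2) S=62.8728 payoff=26.8172 vs cont=26.5880 → 26.8172 [stop]  node(5,3) S=85.4565 payoff=4.2335 vs cont=9.7132 → 9.7132 [wait]  node(5,4) S=116.1520 payoff=0.0000 vs cont=1.1830 → 1.1830 [wait]  node(5,5) S=157.8733 payoff=0.0000 vs cont=0.0000 → 0.0000 [wait]  ⇒ S*(5)=62.8728
t_4: node(4,0) S=39.6771 payoff=50.0129 vs cont=49.7837 → 50.0129 [stop]  node(4,1) S=53.9290 payoff=35.7610 vs cont=35.5319 → 35.7610 [stop]  node(4,2) S=73.3000 payoff=16.3900 vs cont=18.7298 → 18.7298 [wait]  node(4,3) S=99.6290 payoff=0.0000 vs cont=5.6892 → 5.6892 [wait]  node(4,4) S=135.4153 payoff=0.0000 vs cont=0.6254 → 0.6254 [wait]  ⇒ S*(4)=53.9290
t_3: node(3,0) S=46.2574 payoff=43.4326 vs cont=43.2034 → 43.4326 [stop]  node(3,1) S=62.8728 payoff=26.8172 vs cont=27.6850 → 27.6850 [wait]  node(3,2) S=85.4565 payoff=4.2335 vs cont=12.5682 → 12.5682 [wait]  node(3,3) S=116.1520 payoff=0.0000 vs cont=3.3006 → 3.3006 [wait]  ⇒ S*(3)=46.2574
t_2: node(2,0) S=53.9290 payoff=35.7610 vs cont=35.9387 → 35.9387 [wait]  node(2,1) S=73.3000 payoff=16.3900 vs cont=20.5271 → 20.5271 [wait]  node(2,2) S=99.6290 payoff=0.0000 vs cont=8.1912 → 8.1912 [wait]  ⇒ S*(2)=-
t_1: node(1,0) S=62.8728 payoff=26.8172 vs cont=28.6215 → 28.6215 [wait]  node(1,1) S=85.4565 payoff=4.2335 vs cont=14.6912 → 14.6912 [wait]  ⇒ S*(1)=-
t_0: node(0,0) S=73.3000 payoff=16.3900 vs cont=22.0174 → 22.0174 [wait]  ⇒ S*(0)=-

price = 22.0174
boundary = - - - 46.2574 53.9290 62.8728 73.3000
tree:
22.0174
28.6215 14.6912
35.9387 20.5271 8.1912
43.4326 27.6850 12.5682 3.3006
50.0129 35.7610 18.7298 5.6892 0.6254
55.6571 43.4326 26.8172 9.7132 1.1830 0.0000
60.4984 50.0129 35.7610 16.3900 2.2379 0.0000 0.0000
64.6510 55.6571 43.4326 26.8172 4.2335 0.0000 0.0000 0.0000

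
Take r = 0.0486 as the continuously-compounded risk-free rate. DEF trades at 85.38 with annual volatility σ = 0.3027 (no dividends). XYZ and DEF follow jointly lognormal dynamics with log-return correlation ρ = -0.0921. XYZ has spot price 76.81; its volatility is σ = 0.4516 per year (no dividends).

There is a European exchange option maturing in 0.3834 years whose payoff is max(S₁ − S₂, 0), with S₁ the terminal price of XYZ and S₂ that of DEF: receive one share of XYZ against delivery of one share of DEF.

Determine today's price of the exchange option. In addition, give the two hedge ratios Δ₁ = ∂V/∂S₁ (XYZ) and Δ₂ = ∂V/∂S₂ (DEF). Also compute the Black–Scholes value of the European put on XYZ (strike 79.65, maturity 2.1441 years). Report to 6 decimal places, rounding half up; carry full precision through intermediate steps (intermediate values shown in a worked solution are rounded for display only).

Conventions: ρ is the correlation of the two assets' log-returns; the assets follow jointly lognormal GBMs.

σ_eff = √(σ₁² + σ₂² − 2ρσ₁σ₂) = √(0.4516² + 0.3027² − 2·-0.0921·0.4516·0.3027) = 0.566348
d₁ = (ln(S₁/S₂) + (q₂ − q₁ + σ_eff²/2)T) / (σ_eff√T) = (ln(76.81/85.38) + (0.0 − 0.0 + 0.160375)·0.3834) / 0.350679 = -0.126296
d₂ = d₁ − σ_eff√T = -0.126296 − 0.350679 = -0.476975
N(d₁) = 0.449749,  N(d₂) = 0.316690
V = S₁·e^{−q₁T}·N(d₁) − S₂·e^{−q₂T}·N(d₂) = 34.545208 − 27.039002 = 7.506206
Δ₁ = e^{−q₁T}·N(d₁) = 0.449749;  Δ₂ = −e^{−q₂T}·N(d₂) = -0.316690
[vanilla: XYZ put K=79.65]
σ√T = 0.4516·√2.1441 = 0.661266
d₁ = (ln(S/K) + (r+σ²/2)T) / (σ√T) = (ln(76.81/79.65) + (0.0486+0.4516²/2)·2.1441) / 0.661266 = (-0.036307 + 0.322840) / 0.661266 = 0.433309
d₂ = d₁ − σ√T = 0.433309 − 0.661266 = -0.227957
e^{−rT} = 0.901042
N(−d₁) = 0.332395,  N(−d₂) = 0.590160
price = K·e^{−rT}·N(−d₂) − S·N(−d₁) = 42.354629 − 25.531271 = 16.823358

exchange price = 7.506206
Δ1 = 0.449749
Δ2 = -0.316690
price(XYZ put K=79.65) = 16.823358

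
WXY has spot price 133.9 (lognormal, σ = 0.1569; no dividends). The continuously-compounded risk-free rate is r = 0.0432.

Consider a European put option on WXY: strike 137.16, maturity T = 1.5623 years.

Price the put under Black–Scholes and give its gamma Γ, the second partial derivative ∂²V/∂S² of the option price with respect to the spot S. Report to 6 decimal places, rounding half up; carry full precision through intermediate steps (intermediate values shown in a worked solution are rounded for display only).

σ√T = 0.1569·√1.5623 = 0.196112
d₁ = (ln(S/K) + (r+σ²/2)T) / (σ√T) = (ln(133.9/137.16) + (0.0432+0.1569²/2)·1.5623) / 0.196112 = (-0.024055 + 0.086721) / 0.196112 = 0.319544
d₂ = d₁ − σ√T = 0.319544 − 0.196112 = 0.123431
e^{−rT} = 0.934736
N(−d₁) = 0.374657,  N(−d₂) = 0.450883
Put price V = K·e^{−rT}·N(−d₂) − S·N(−d₁) = 57.806937 − 50.166581 = 7.640356
φ(d₁) = (1/√(2π))·e^{−d₁²/2} = 0.379086
Γ = φ(d₁) / (S·σ·√T) = 0.014436

price = 7.640356
Γ = 0.014436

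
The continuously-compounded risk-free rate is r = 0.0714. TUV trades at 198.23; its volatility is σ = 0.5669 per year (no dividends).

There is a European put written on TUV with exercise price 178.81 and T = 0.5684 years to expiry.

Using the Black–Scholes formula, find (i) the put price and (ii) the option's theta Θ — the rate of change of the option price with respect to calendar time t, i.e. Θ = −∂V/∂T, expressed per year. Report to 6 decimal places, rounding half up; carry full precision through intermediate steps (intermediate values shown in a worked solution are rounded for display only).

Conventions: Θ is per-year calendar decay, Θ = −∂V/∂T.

price = 19.755758
Θ = -20.028358

σ√T = 0.5669·√0.5684 = 0.427399
d₁ = (ln(S/K) + (r+σ²/2)T) / (σ√T) = (ln(198.23/178.81) + (0.0714+0.5669²/2)·0.5684) / 0.427399 = (0.103104 + 0.131919) / 0.427399 = 0.549891
d₂ = d₁ − σ√T = 0.549891 − 0.427399 = 0.122492
e^{−rT} = 0.960229
N(−d₁) = 0.291197,  N(−d₂) = 0.451255
Put price V = K·e^{−rT}·N(−d₂) − S·N(−d₁) = 77.479747 − 57.723990 = 19.755758
φ(d₁) = (1/√(2π))·e^{−d₁²/2} = 0.342964
Θ = −S·φ(d₁)·σ/(2√T) + r·K·e^{−rT}·N(−d₂) = −25.560412 + 5.532054 = -20.028358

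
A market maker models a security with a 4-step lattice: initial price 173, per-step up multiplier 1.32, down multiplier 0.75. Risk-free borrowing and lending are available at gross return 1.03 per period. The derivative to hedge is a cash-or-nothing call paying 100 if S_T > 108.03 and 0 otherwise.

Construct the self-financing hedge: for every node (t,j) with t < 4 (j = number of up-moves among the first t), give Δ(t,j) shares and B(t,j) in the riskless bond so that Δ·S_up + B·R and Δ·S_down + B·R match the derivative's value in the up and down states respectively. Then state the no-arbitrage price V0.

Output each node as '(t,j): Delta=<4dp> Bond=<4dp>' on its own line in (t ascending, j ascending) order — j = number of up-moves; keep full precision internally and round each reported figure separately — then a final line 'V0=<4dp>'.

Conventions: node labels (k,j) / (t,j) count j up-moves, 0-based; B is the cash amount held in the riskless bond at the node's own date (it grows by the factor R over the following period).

(0,0): Delta=0.3540 Bond=-1.3398
(1,0): Delta=0.6371 Bond=-38.1053
(1,1): Delta=0.1874 Bond=36.6570
(2,0): Delta=0.8598 Bond=-60.9249
(2,1): Delta=0.5060 Bond=-16.7979
(2,2): Delta=0.0000 Bond=94.2596
(3,0): Delta=0.0000 Bond=0.0000
(3,1): Delta=1.3658 Bond=-127.7466
(3,2): Delta=0.0000 Bond=97.0874
(3,3): Delta=0.0000 Bond=97.0874
V0=59.9043

Arbitrage-free pricing uses the up-move probability p* = (R−d)/(u−d) = 0.4912, discounting each step at R = 1.03.
Terminal payoffs: V(4,0)=0.0000, V(4,1)=0.0000, V(4,2)=100.0000, V(4,3)=100.0000, V(4,4)=100.0000
(3,0): S=72.9844. Δ = (V_up−V_dn)/(S_up−S_dn) = (0.0000−0.0000)/(96.3394−54.7383) = 0.0000. V = [p*·0.0000 + (1−p*)·0.0000]/1.03 = 0.0000. B = V − Δ·S = 0.0000.
(3,1): S=128.4525. Δ = (V_up−V_dn)/(S_up−S_dn) = (100.0000−0.0000)/(169.5573−96.3394) = 1.3658. V = [p*·100.0000 + (1−p*)·0.0000]/1.03 = 47.6920. B = V − Δ·S = -127.7466.
(3,2): S=226.0764. Δ = (V_up−V_dn)/(S_up−S_dn) = (100.0000−100.0000)/(298.4208−169.5573) = 0.0000. V = [p*·100.0000 + (1−p*)·100.0000]/1.03 = 97.0874. B = V − Δ·S = 97.0874.
(3,3): S=397.8945. Δ = (V_up−V_dn)/(S_up−S_dn) = (100.0000−100.0000)/(525.2207−298.4208) = 0.0000. V = [p*·100.0000 + (1−p*)·100.0000]/1.03 = 97.0874. B = V − Δ·S = 97.0874.
(2,0): S=97.3125. Δ = (V_up−V_dn)/(S_up−S_dn) = (47.6920−0.0000)/(128.4525−72.9844) = 0.8598. V = [p*·47.6920 + (1−p*)·0.0000]/1.03 = 22.7453. B = V − Δ·S = -60.9249.
(2,1): S=171.2700. Δ = (V_up−V_dn)/(S_up−S_dn) = (97.0874−47.6920)/(226.0764−128.4525) = 0.5060. V = [p*·97.0874 + (1−p*)·47.6920]/1.03 = 69.8606. B = V − Δ·S = -16.7979.
(2,2): S=301.4352. Δ = (V_up−V_dn)/(S_up−S_dn) = (97.0874−97.0874)/(397.8945−226.0764) = 0.0000. V = [p*·97.0874 + (1−p*)·97.0874]/1.03 = 94.2596. B = V − Δ·S = 94.2596.
(1,0): S=129.7500. Δ = (V_up−V_dn)/(S_up−S_dn) = (69.8606−22.7453)/(171.2700−97.3125) = 0.6371. V = [p*·69.8606 + (1−p*)·22.7453]/1.03 = 44.5531. B = V − Δ·S = -38.1053.
(1,1): S=228.3600. Δ = (V_up−V_dn)/(S_up−S_dn) = (94.2596−69.8606)/(301.4352−171.2700) = 0.1874. V = [p*·94.2596 + (1−p*)·69.8606]/1.03 = 79.4622. B = V − Δ·S = 36.6570.
(0,0): S=173.0000. Δ = (V_up−V_dn)/(S_up−S_dn) = (79.4622−44.5531)/(228.3600−129.7500) = 0.3540. V = [p*·79.4622 + (1−p*)·44.5531]/1.03 = 59.9043. B = V − Δ·S = -1.3398.
Check: Δ(0,0)·S0 + B(0,0) = 59.9043 = V0.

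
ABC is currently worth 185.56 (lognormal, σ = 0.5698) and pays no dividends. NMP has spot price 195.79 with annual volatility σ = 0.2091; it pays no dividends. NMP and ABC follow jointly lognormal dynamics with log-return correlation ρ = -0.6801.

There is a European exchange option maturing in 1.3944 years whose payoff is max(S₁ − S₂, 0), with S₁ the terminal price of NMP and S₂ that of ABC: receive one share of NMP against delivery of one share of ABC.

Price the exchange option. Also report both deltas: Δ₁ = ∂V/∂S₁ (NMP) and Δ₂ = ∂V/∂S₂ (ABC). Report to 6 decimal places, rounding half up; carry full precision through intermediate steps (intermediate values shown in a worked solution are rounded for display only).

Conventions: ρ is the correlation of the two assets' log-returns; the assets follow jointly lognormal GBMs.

exchange price = 68.691252
Δ1 = 0.688788
Δ2 = -0.356577

σ_eff = √(σ₁² + σ₂² − 2ρσ₁σ₂) = √(0.2091² + 0.5698² − 2·-0.6801·0.2091·0.5698) = 0.728324
d₁ = (ln(S₁/S₂) + (q₂ − q₁ + σ_eff²/2)T) / (σ_eff√T) = (ln(195.79/185.56) + (0.0 − 0.0 + 0.265228)·1.3944) / 0.860040 = 0.492417
d₂ = d₁ − σ_eff√T = 0.492417 − 0.860040 = -0.367622
N(d₁) = 0.688788,  N(d₂) = 0.356577
V = S₁·e^{−q₁T}·N(d₁) − S₂·e^{−q₂T}·N(d₂) = 134.857769 − 66.166517 = 68.691252
Key observation: pricing in ABC-units makes this a unit-strike call on the ratio S₁/S₂ — the risk-free rate cancels and cannot affect the value.
Δ₁ = e^{−q₁T}·N(d₁) = 0.688788;  Δ₂ = −e^{−q₂T}·N(d₂) = -0.356577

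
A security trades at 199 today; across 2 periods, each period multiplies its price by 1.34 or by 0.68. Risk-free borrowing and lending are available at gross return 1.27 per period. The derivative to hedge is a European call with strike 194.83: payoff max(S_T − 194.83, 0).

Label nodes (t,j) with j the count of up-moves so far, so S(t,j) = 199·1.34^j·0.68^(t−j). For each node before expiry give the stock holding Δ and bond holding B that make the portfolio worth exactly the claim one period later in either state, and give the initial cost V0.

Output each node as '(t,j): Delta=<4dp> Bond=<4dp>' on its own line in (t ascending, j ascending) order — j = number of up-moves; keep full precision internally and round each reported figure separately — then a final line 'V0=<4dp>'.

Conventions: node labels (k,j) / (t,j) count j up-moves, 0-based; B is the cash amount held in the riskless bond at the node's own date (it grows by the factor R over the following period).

(0,0): Delta=0.8709 Bond=-92.7906
(1,0): Delta=0.0000 Bond=0.0000
(1,1): Delta=0.9233 Bond=-131.8256
V0=80.5095

Under the risk-neutral measure, an up-move has probability p* = (R−d)/(u−d) = 0.8939 and values discount at R = 1.27.
Expiry values: V(2,0)=0.0000, V(2,1)=0.0000, V(2,2)=162.4944
(1,0): S=135.3200. Δ = (V_up−V_dn)/(S_up−S_dn) = (0.0000−0.0000)/(181.3288−92.0176) = 0.0000. V = [p*·0.0000 + (1−p*)·0.0000]/1.27 = 0.0000. B = V − Δ·S = 0.0000.
(1,1): S=266.6600. Δ = (V_up−V_dn)/(S_up−S_dn) = (162.4944−0.0000)/(357.3244−181.3288) = 0.9233. V = [p*·162.4944 + (1−p*)·0.0000]/1.27 = 114.3781. B = V − Δ·S = -131.8256.
(0,0): S=199.0000. Δ = (V_up−V_dn)/(S_up−S_dn) = (114.3781−0.0000)/(266.6600−135.3200) = 0.8709. V = [p*·114.3781 + (1−p*)·0.0000]/1.27 = 80.5095. B = V − Δ·S = -92.7906.
As a check, the time-0 holding Δ(0,0)·S0 + B(0,0) comes to 80.5095 — exactly V0.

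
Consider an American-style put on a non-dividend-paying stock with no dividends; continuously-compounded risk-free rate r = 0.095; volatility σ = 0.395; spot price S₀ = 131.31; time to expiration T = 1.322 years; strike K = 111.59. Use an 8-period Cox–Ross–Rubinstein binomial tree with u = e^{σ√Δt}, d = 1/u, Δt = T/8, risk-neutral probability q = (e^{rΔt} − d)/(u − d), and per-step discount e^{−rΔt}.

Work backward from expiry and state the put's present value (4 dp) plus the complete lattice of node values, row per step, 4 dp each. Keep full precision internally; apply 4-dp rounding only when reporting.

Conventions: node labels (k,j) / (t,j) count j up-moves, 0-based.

price = 9.3009
tree:
9.3009
14.2758 4.7910
21.2848 7.9585 1.8846
30.6768 12.8867 3.4519 0.4313
42.5093 20.2166 6.2167 0.8923 0.0000
52.7569 30.4767 10.9478 1.8461 0.0000 0.0000
61.4844 42.5093 18.6904 3.8194 0.0000 0.0000 0.0000
68.9172 52.7569 30.4767 7.9019 0.0000 0.0000 0.0000 0.0000
75.2474 61.4844 42.5093 16.3482 0.0000 0.0000 0.0000 0.0000 0.0000

Δt=0.16525, u=1.17418, d=0.85166, q=0.50900, disc=e^(-rΔt)=0.98442
k=8 terminal: V=max(K-S,0) → 75.2474 61.4844 42.5093 16.3482 0.0000 0.0000 0.0000 0.0000 0.0000
k=7: j=0 S=42.6728 intr=68.9172 cont=67.1790 V=68.9172[EX]; j=1 S=58.8331 intr=52.7569 cont=51.0188 V=52.7569[EX]; j=2 S=81.1133 intr=30.4767 cont=28.7385 V=30.4767[EX]; j=3 S=111.8311 intr=0.0000 cont=7.9019 V=7.9019[hold]; j=4 S=154.1818 intr=0.0000 cont=0.0000 V=0.0000[hold]; j=5 S=212.5707 intr=0.0000 cont=0.0000 V=0.0000[hold]; j=6 S=293.0717 intr=0.0000 cont=0.0000 V=0.0000[hold]; j=7 S=404.0586 intr=0.0000 cont=0.0000 V=0.0000[hold]
k=6: j=0 S=50.1056 intr=61.4844 cont=59.7462 V=61.4844[EX]; j=1 S=69.0807 intr=42.5093 cont=40.7711 V=42.5093[EX]; j=2 S=95.2418 intr=16.3482 cont=18.6904 V=18.6904[hold]; j=3 S=131.3100 intr=0.0000 cont=3.8194 V=3.8194[hold]; j=4 S=181.0374 intr=0.0000 cont=0.0000 V=0.0000[hold]; j=5 S=249.5966 intr=0.0000 cont=0.0000 V=0.0000[hold]; j=6 S=344.1193 intr=0.0000 cont=0.0000 V=0.0000[hold]
k=5: j=0 S=58.8331 intr=52.7569 cont=51.0188 V=52.7569[EX]; j=1 S=81.1133 intr=30.4767 cont=29.9121 V=30.4767[EX]; j=2 S=111.8311 intr=0.0000 cont=10.9478 V=10.9478[hold]; j=3 S=154.1818 intr=0.0000 cont=1.8461 V=1.8461[hold]; j=4 S=212.5707 intr=0.0000 cont=0.0000 V=0.0000[hold]; j=5 S=293.0717 intr=0.0000 cont=0.0000 V=0.0000[hold]
k=4: j=0 S=69.0807 intr=42.5093 cont=40.7711 V=42.5093[EX]; j=1 S=95.2418 intr=16.3482 cont=20.2166 V=20.2166[hold]; j=2 S=131.3100 intr=0.0000 cont=6.2167 V=6.2167[hold]; j=3 S=181.0374 intr=0.0000 cont=0.8923 V=0.8923[hold]; j=4 S=249.5966 intr=0.0000 cont=0.0000 V=0.0000[hold]
k=3: j=0 S=81.1133 intr=30.4767 cont=30.6768 V=30.6768[hold]; j=1 S=111.8311 intr=0.0000 cont=12.8867 V=12.8867[hold]; j=2 S=154.1818 intr=0.0000 cont=3.4519 V=3.4519[hold]; j=3 S=212.5707 intr=0.0000 cont=0.4313 V=0.4313[hold]
k=2: j=0 S=95.2418 intr=16.3482 cont=21.2848 V=21.2848[hold]; j=1 S=131.3100 intr=0.0000 cont=7.9585 V=7.9585[hold]; j=2 S=181.0374 intr=0.0000 cont=1.8846 V=1.8846[hold]
k=1: j=0 S=111.8311 intr=0.0000 cont=14.2758 V=14.2758[hold]; j=1 S=154.1818 intr=0.0000 cont=4.7910 V=4.7910[hold]
k=0: j=0 S=131.3100 intr=0.0000 cont=9.3009 V=9.3009[hold]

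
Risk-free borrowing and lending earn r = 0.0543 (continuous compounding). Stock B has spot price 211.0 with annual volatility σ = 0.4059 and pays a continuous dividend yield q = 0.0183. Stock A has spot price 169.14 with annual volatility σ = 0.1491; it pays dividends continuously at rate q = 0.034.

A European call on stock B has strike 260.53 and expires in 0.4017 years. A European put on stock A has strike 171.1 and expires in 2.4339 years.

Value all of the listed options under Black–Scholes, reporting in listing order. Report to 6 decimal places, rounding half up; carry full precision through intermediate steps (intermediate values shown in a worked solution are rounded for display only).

[stock B call K=260.53]
σ√T = 0.4059·√0.4017 = 0.257259
d₁ = (ln(S/K) + (r−q+σ²/2)T) / (σ√T) = (ln(211.0/260.53) + (0.0543−0.0183+0.4059²/2)·0.4017) / 0.257259 = (-0.210860 + 0.047552) / 0.257259 = -0.634800
d₂ = d₁ − σ√T = -0.634800 − 0.257259 = -0.892058
e^{−rT} = 0.978424
e^{−qT} = 0.992676
N(d₁) = 0.262780,  N(d₂) = 0.186181
price = S·e^{−qT}·N(d₁) − K·e^{−rT}·N(d₂) = 55.040389 − 47.459133 = 7.581256
[stock A put K=171.1]
σ√T = 0.1491·√2.4339 = 0.232610
d₁ = (ln(S/K) + (r−q+σ²/2)T) / (σ√T) = (ln(169.14/171.1) + (0.0543−0.034+0.1491²/2)·2.4339) / 0.232610 = (-0.011521 + 0.076462) / 0.232610 = 0.279182
d₂ = d₁ − σ√T = 0.279182 − 0.232610 = 0.046571
e^{−rT} = 0.876200
e^{−qT} = 0.920579
N(−d₁) = 0.390053,  N(−d₂) = 0.481427
price = K·e^{−rT}·N(−d₂) − S·e^{−qT}·N(−d₁) = 72.174560 − 60.733822 = 11.440738

price(stock B call K=260.53) = 7.581256
price(stock A put K=171.1) = 11.440738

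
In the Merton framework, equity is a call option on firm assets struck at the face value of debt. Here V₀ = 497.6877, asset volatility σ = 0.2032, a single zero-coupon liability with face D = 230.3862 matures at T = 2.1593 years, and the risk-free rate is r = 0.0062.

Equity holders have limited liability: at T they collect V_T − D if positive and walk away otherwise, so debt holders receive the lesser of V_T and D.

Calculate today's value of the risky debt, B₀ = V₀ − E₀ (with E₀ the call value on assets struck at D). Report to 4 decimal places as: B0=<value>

Equity is a call on the firm's assets struck at D = 230.3862:
d₁ = [ln(V₀/D) + (r + σ²/2)T] / (σ√T)
   = [ln(497.6877/230.3862) + (0.0062 + 0.5·0.2032²)·2.1593] / (0.2032·√2.1593)
   = [0.770216 + 0.057967] / 0.298593 = 2.773613
d₂ = d₁ − σ√T = 2.773613 − 0.298593 = 2.475019
N(d₁) = 0.997228,  N(d₂) = 0.993339,  e^(−rT) = 0.986702
E₀ = V₀·N(d₁) − D·e^(−rT)·N(d₂)
   = 497.6877·0.997228 − 230.3862·0.986702·0.993339 = 270.500043
B₀ = V₀ − E₀ = 497.6877 − 270.500043 = 227.187657

B0=227.1877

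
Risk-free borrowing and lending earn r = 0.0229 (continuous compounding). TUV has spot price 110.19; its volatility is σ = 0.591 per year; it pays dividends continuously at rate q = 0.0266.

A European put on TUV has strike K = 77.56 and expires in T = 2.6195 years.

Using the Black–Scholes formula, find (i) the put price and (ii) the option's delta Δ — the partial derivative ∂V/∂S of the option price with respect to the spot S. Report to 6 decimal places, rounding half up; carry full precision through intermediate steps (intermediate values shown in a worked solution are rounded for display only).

price = 19.308999
Δ = -0.188208

σ√T = 0.591·√2.6195 = 0.956526
d₁ = (ln(S/K) + (r−q+σ²/2)T) / (σ√T) = (ln(110.19/77.56) + (0.0229−0.0266+0.591²/2)·2.6195) / 0.956526 = (0.351154 + 0.447779) / 0.956526 = 0.835245
d₂ = d₁ − σ√T = 0.835245 − 0.956526 = -0.121281
e^{−rT} = 0.941777
e^{−qT} = 0.932693
N(−d₁) = 0.201790,  N(−d₂) = 0.548266
Put price V = K·e^{−rT}·N(−d₂) − S·e^{−qT}·N(−d₁) = 40.047663 − 20.738664 = 19.308999
Δ = −e^{−qT}·N(−d₁) = -0.188208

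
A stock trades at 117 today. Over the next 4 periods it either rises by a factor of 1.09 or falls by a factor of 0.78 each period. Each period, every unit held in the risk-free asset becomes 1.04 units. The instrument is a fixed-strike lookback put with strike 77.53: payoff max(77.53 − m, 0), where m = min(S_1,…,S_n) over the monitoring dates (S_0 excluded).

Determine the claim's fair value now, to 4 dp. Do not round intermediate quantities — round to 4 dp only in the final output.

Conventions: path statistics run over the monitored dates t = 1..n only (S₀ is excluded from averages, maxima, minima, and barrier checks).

Under the martingale measure an up-move has probability p* = 0.8387; value the claim as the probability-weighted average of per-path payoffs, discounted 4 periods at R = 1.04.
Enumerate all 2^4 = 16 price paths (U = up ×1.09, D = down ×0.78); each path with k up-moves has probability p*^k·(1−p*)^(4−k).
DDDD: m=43.3076, payoff=34.2224, prob=0.000677
UDDD: m=60.5196, payoff=17.0104, prob=0.003519
DUDD: m=60.5196, payoff=17.0104, prob=0.003519
UUDD: m=84.5723, payoff=0.0000, prob=0.018300
DDUD: m=60.5196, payoff=17.0104, prob=0.003519
UDUD: m=84.5723, payoff=0.0000, prob=0.018300
DUUD: m=84.5723, payoff=0.0000, prob=0.018300
UUUD: m=118.1843, payoff=0.0000, prob=0.095158
DDDU: m=55.5226, payoff=22.0074, prob=0.003519
UDDU: m=77.5893, payoff=0.0000, prob=0.018300
DUDU: m=77.5893, payoff=0.0000, prob=0.018300
UUDU: m=108.4260, payoff=0.0000, prob=0.095158
DDUU: m=71.1828, payoff=6.3472, prob=0.018300
UDUU: m=99.4734, payoff=0.0000, prob=0.095158
DUUU: m=91.2600, payoff=0.0000, prob=0.095158
UUUU: m=127.5300, payoff=0.0000, prob=0.494819
Price = Σ prob·payoff / R^4 = 0.396344 / 1.169859 = 0.3388

price = 0.3388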